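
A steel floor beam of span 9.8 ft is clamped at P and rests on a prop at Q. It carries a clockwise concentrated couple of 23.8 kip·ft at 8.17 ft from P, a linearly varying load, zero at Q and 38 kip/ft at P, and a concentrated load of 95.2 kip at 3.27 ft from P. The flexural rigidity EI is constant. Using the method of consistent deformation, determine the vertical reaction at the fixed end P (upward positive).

R_P = 226.5 kip

Take the reaction at Q as the redundant and release it; the primary structure is a cantilever fixed at P.
Primary-structure tip deflection at Q by superposition:
  clockwise couple 23.8 at a = 8.17: M₀a(2L − a)/(2EI) = 1111/EI
  triangular load, peak 38 at the fixed end: w₀L⁴/(30EI) = 11683/EI
  point load 95.2 at a = 3.27: Pa²(3L − a)/(6EI) = 4433/EI
  δ_0 = 17228/EI
Flexibility coefficient — unit upward force at Q: δ_{QQ} = L³/(3EI) = 313.7/EI.
Compatibility at Q: δ_0 − R_Q·δ_{QQ} = 0, so R_Q = 17228/313.7 = 54.91 kip.
Vertical equilibrium: R_P = ΣP − R_Q = 281.4 − 54.91 = 226.5 kip.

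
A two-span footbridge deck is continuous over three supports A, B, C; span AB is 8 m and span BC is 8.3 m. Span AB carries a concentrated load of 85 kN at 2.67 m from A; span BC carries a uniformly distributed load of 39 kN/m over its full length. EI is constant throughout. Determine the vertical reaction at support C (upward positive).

Release continuity at B by inserting a hinge; the redundant is the internal moment M_B. The primary structure is two simply-supported spans AB and BC.
Discontinuity in slope at B on the released structure — sum the simple-span end rotations:
  span AB: point load 85 at a = 2.67: Pab(L + a)/(6LEI) = 268.9/EI
  span BC: UDL 39: wL³/(24EI) = 929.2/EI
  relative rotation θ_0 = (268.9 + 929.2)/EI = 1198/EI
A unit hogging moment at B produces rotation L₁/(3EI) + L₂/(3EI) = 5.433/EI.
Slope continuity at B: θ_0 = M_B·5.433/EI, so M_B = 1198/5.433 = 220.5 kN·m (hogging).
Span BC, ΣM about C: R_B^{BC}·8.3 = 1343 + 220.5, so R_B^{BC} = 188.4 kN and R_C = 323.7 − 188.4 = 135.3 kN.

R_C = 135.3 kN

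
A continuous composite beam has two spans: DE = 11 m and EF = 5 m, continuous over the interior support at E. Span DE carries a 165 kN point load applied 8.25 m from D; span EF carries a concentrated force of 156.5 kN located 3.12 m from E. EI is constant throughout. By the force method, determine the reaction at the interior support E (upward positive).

R_E = 253.6 kN

Take M_E as the redundant. Released structure: two simple spans DE and EF with a hinge at E.
Rotations at E on the released spans (each span's end-slope, ×1/EI):
  span DE: point load 165 at a = 8.25: Pab(L + a)/(6LEI) = 1092/EI
  span EF: point load 156.5 at a = 3.12: Pab(L + b)/(6LEI) = 210.5/EI
  relative rotation θ_0 = (1092 + 210.5)/EI = 1302/EI
A unit hogging moment at E produces rotation L₁/(3EI) + L₂/(3EI) = 5.333/EI.
Compatibility: M_E·(L₁+L₂)/(3EI) = θ_0, giving M_E = 244.2 kN·m (hogging).
Span DE, ΣM about D with M_E applied at E: R_E^{DE}·11 = 1361 + 244.2, so R_E^{DE} = 145.9 kN and R_D = 165 − 145.9 = 19.05 kN.
Span EF, ΣM about F: R_E^{EF}·5 = 294.2 + 244.2, so R_E^{EF} = 107.7 kN and R_F = 156.5 − 107.7 = 48.82 kN.
R_E = 145.9 + 107.7 = 253.6 kN.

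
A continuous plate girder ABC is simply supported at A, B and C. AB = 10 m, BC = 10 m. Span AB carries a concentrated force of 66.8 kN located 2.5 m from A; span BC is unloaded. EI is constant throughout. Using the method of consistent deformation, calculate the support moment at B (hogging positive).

Insert a hinge at B; M_B is the redundant, and each span becomes simply supported.
Discontinuity in slope at B on the released structure — sum the simple-span end rotations:
  span AB: point load 66.8 at a = 2.5: Pab(L + a)/(6LEI) = 260.9/EI
  relative rotation θ_0 = (260.9 + 0)/EI = 260.9/EI
A unit hogging moment at B produces rotation L₁/(3EI) + L₂/(3EI) = 6.667/EI.
Slope continuity at B: θ_0 = M_B·6.667/EI, so M_B = 260.9/6.667 = 39.14 kN·m (hogging).

M_B = 39.14 kN·m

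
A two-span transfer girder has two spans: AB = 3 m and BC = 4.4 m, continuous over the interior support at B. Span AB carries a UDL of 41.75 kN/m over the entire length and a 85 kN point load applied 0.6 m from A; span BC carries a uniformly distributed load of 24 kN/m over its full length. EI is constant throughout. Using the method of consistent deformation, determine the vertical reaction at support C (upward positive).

Take M_B as the redundant. Released structure: two simple spans AB and BC with a hinge at B.
End slopes at the hinge B, treating each span as simply supported:
  span AB: UDL 41.75: wL³/(24EI) = 46.97/EI
  span AB: point load 85 at a = 0.6: Pab(L + a)/(6LEI) = 24.48/EI
  span BC: UDL 24: wL³/(24EI) = 85.18/EI
  relative rotation θ_0 = (71.45 + 85.18)/EI = 156.6/EI
A unit hogging moment at B produces rotation L₁/(3EI) + L₂/(3EI) = 2.467/EI.
Slope continuity at B: θ_0 = M_B·2.467/EI, so M_B = 156.6/2.467 = 63.5 kN·m (hogging).
Span BC, ΣM about C: R_B^{BC}·4.4 = 232.3 + 63.5, so R_B^{BC} = 67.23 kN and R_C = 105.6 − 67.23 = 38.37 kN.

R_C = 38.37 kN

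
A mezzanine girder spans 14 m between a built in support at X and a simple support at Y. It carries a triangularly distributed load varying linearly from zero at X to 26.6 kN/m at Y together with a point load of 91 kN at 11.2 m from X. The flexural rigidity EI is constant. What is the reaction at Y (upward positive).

R_Y = 166.5 kN

Choose R_Y as the redundant. The primary structure is the cantilever fixed at X.
Deflection at Y on the released cantilever, summing each load's contribution:
  triangular load, peak 26.6 at the free end: 11w₀L⁴/(120EI) = 93671/EI
  point load 91 at a = 11.2: Pa²(3L − a)/(6EI) = 58597/EI
  δ_0 = 152268/EI
Flexibility coefficient — unit upward force at Y: δ_{YY} = L³/(3EI) = 914.7/EI.
The prop prevents deflection at Y: R_Y = δ_0/δ_{YY} = 152268/914.7 = 166.5 kN.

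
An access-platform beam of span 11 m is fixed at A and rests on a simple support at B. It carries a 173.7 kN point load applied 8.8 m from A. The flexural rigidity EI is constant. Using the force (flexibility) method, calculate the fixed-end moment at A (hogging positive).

M_A = 183.4 kN·m

Remove the prop at B; the released (primary) structure is a cantilever built in at A.
Downward deflection at the released point B due to the loads:
  point load 173.7 at a = 8.8: Pa²(3L − a)/(6EI) = 54254/EI
Tip deflection under a unit load at B: L³/(3EI) = 443.7/EI.
The prop prevents deflection at B: R_B = δ_0/δ_{BB} = 54254/443.7 = 122.3 kN.
Moment equilibrium about A: M_A = Σ(load moments about A) − R_B·L = 1529 − 122.3×11 = 183.4 kN·m.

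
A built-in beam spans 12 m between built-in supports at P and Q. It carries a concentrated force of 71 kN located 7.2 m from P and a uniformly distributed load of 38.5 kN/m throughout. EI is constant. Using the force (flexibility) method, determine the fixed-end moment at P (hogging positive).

M_P = 543.8 kN·m

Release both end moments; the primary structure is a simply-supported span PQ with redundants M_P and M_Q.
End rotations of the released simple span under the applied load (×1/EI):
  at P: point load 71 at a = 7.2: Pab(L + b)/(6LEI) = 572.5/EI
  at Q: point load 71 at a = 7.2: Pab(L + a)/(6LEI) = 654.3/EI
  at P: UDL 38.5: wL³/(24EI) = 2772/EI
  at Q: UDL 38.5: wL³/(24EI) = 2772/EI
  θ_P0 = 3345/EI,  θ_Q0 = 3426/EI
Flexibility coefficients: a unit moment at one end gives L/(3EI) there and L/(6EI) at the far end, so f₁₁ = f₂₂ = 4/EI and f₁₂ = f₂₁ = 2/EI.
Compatibility — zero rotation at each built-in end:
  4 M_P + 2 M_Q = 3345
  2 M_P + 4 M_Q = 3426
Solving the pair gives M_P = 543.8 kN·m and M_Q = 584.7 kN·m (hogging).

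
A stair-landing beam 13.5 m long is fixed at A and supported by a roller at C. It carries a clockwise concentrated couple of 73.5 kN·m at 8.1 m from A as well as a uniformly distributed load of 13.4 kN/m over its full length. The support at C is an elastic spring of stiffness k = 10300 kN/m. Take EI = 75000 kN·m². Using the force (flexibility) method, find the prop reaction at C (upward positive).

R_C = 74.04 kN

Choose R_C as the redundant. The primary structure is the cantilever fixed at A.
Primary-structure tip deflection at C by superposition:
  clockwise couple 73.5 at a = 8.1: M₀a(2L − a)/(2EI) = 5626/EI
  UDL 13.4: wL⁴/(8EI) = 55635/EI
  δ_0 = 61261/EI
Tip deflection under a unit load at C: L³/(3EI) = 820.1/EI.
With EI = 75000 kN·m²: δ_0 = 0.81682 m and δ_{CC} = 0.010935 m/kN.
Compatibility — the spring shortens by R_C/k under the reaction it provides: δ_0 − R_C·δ_{CC} = R_C/k. With 1/k = 0.000097 m/kN, R_C = δ_0 / (δ_{CC} + 1/k) = 0.81682 / (0.010935 + 0.000097) = 74.04 kN.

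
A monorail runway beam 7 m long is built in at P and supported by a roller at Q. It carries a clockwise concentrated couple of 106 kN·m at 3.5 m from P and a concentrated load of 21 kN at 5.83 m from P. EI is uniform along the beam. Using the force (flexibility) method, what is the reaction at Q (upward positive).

R_Q = 32.82 kN

Remove the prop at Q; the released (primary) structure is a cantilever built in at P.
Downward deflection at the released point Q due to the loads:
  clockwise couple 106 at a = 3.5: M₀a(2L − a)/(2EI) = 1948/EI
  point load 21 at a = 5.83: Pa²(3L − a)/(6EI) = 1805/EI
  δ_0 = 3752/EI
Tip deflection under a unit load at Q: L³/(3EI) = 114.3/EI.
Compatibility at Q: δ_0 − R_Q·δ_{QQ} = 0, so R_Q = 3752/114.3 = 32.82 kN.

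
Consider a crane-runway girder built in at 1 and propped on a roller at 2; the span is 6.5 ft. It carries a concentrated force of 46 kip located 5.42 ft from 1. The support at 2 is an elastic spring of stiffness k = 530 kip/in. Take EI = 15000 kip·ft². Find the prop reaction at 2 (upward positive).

Remove the prop at 2; the released (primary) structure is a cantilever built in at 1.
Deflection at 2 on the released cantilever, summing each load's contribution:
  point load 46 at a = 5.42: Pa²(3L − a)/(6EI) = 3171/EI
Flexibility coefficient — unit upward force at 2: δ_{22} = L³/(3EI) = 91.54/EI.
With EI = 15000 kip·ft²: δ_0 = 0.21141 ft and δ_{22} = 0.006103 ft/kip.
Compatibility — the spring shortens by R_2/k under the reaction it provides: δ_0 − R_2·δ_{22} = R_2/k. With 1/k = 1/(530×12) ft/kip = 0.000157 ft/kip, R_2 = δ_0 / (δ_{22} + 1/k) = 0.21141 / (0.006103 + 0.000157) = 33.77 kip.

R_2 = 33.77 kip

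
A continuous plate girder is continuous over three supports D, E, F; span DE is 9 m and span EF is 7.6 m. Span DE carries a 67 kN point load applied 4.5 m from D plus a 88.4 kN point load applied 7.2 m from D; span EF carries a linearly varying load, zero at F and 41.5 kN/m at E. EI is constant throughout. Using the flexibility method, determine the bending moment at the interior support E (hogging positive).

Take M_E as the redundant. Released structure: two simple spans DE and EF with a hinge at E.
Discontinuity in slope at E on the released structure — sum the simple-span end rotations:
  span DE: point load 67 at a = 4.5: Pab(L + a)/(6LEI) = 339.2/EI
  span DE: point load 88.4 at a = 7.2: Pab(L + a)/(6LEI) = 343.7/EI
  span EF: triangular load, peak 41.5: w₀L³/(45EI) = 404.8/EI
  relative rotation θ_0 = (682.9 + 404.8)/EI = 1088/EI
A unit hogging moment at E produces rotation L₁/(3EI) + L₂/(3EI) = 5.533/EI.
Compatibility: M_E·(L₁+L₂)/(3EI) = θ_0, giving M_E = 196.6 kN·m (hogging).

M_E = 196.6 kN·m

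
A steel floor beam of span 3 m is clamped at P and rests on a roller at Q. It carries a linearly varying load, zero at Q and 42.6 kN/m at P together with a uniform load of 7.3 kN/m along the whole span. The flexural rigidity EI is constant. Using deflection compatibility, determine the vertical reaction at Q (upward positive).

Release the roller at Q. Primary structure: cantilever fixed at P.
Deflection at Q on the released cantilever, summing each load's contribution:
  triangular load, peak 42.6 at the fixed end: w₀L⁴/(30EI) = 115/EI
  UDL 7.3: wL⁴/(8EI) = 73.91/EI
  δ_0 = 188.9/EI
Tip deflection under a unit load at Q: L³/(3EI) = 9/EI.
The prop prevents deflection at Q: R_Q = δ_0/δ_{QQ} = 188.9/9 = 20.99 kN.

R_Q = 20.99 kN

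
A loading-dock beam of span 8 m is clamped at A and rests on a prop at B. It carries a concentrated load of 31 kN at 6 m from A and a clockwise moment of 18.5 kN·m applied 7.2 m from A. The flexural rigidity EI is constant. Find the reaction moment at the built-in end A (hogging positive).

M_A = 20.09 kN·m

Choose R_B as the redundant. The primary structure is the cantilever fixed at A.
Deflection at B on the released cantilever, summing each load's contribution:
  point load 31 at a = 6: Pa²(3L − a)/(6EI) = 3348/EI
  clockwise couple 18.5 at a = 7.2: M₀a(2L − a)/(2EI) = 586.1/EI
  δ_0 = 3934/EI
Flexibility coefficient — unit upward force at B: δ_{BB} = L³/(3EI) = 170.7/EI.
The prop prevents deflection at B: R_B = δ_0/δ_{BB} = 3934/170.7 = 23.05 kN.
Moment equilibrium about A: M_A = Σ(load moments about A) − R_B·L = 204.5 − 23.05×8 = 20.09 kN·m.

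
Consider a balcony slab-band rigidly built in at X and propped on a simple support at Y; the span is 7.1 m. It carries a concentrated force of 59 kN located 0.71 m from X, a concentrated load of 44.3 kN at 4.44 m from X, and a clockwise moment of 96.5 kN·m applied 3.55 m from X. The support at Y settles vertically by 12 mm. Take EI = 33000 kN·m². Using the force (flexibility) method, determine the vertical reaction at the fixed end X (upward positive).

Take the reaction at Y as the redundant and release it; the primary structure is a cantilever fixed at X.
Free-end deflection of the primary structure under the applied loading (downward +):
  point load 59 at a = 0.71: Pa²(3L − a)/(6EI) = 102.1/EI
  point load 44.3 at a = 4.44: Pa²(3L − a)/(6EI) = 2454/EI
  clockwise couple 96.5 at a = 3.55: M₀a(2L − a)/(2EI) = 1824/EI
  δ_0 = 4380/EI
Flexibility coefficient — unit upward force at Y: δ_{YY} = L³/(3EI) = 119.3/EI.
With EI = 33000 kN·m²: δ_0 = 0.13274 m and δ_{YY} = 0.003615 m/kN.
Compatibility — the beam at Y must follow the support down by 0.012 m: δ_0 − R_Y·δ_{YY} = 0.012, so R_Y = (0.13274 − 0.012)/0.003615 = 33.4 kN.
Vertical equilibrium: R_X = ΣP − R_Y = 103.3 − 33.4 = 69.9 kN.

R_X = 69.9 kN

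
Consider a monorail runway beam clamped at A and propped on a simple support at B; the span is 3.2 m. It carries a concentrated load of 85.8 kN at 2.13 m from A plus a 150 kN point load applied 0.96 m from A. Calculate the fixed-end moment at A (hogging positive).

M_A = 126.5 kN·m

Remove the prop at B; the released (primary) structure is a cantilever built in at A.
Primary-structure tip deflection at B by superposition:
  point load 85.8 at a = 2.13: Pa²(3L − a)/(6EI) = 484.6/EI
  point load 150 at a = 0.96: Pa²(3L − a)/(6EI) = 199.1/EI
  δ_0 = 683.7/EI
Flexibility coefficient — unit upward force at B: δ_{BB} = L³/(3EI) = 10.92/EI.
The prop prevents deflection at B: R_B = δ_0/δ_{BB} = 683.7/10.92 = 62.59 kN.
Moment equilibrium about A: M_A = Σ(load moments about A) − R_B·L = 326.8 − 62.59×3.2 = 126.5 kN·m.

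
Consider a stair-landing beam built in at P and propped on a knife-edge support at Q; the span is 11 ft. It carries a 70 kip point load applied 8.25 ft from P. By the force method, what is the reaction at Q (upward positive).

R_Q = 44.3 kip

Choose R_Q as the redundant. The primary structure is the cantilever fixed at P.
Free-end deflection of the primary structure under the applied loading (downward +):
  point load 70 at a = 8.25: Pa²(3L − a)/(6EI) = 19653/EI
Tip deflection under a unit load at Q: L³/(3EI) = 443.7/EI.
The prop prevents deflection at Q: R_Q = δ_0/δ_{QQ} = 19653/443.7 = 44.3 kip.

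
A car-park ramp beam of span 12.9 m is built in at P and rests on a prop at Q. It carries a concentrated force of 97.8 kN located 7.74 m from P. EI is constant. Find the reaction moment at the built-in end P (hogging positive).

Release the roller at Q. Primary structure: cantilever fixed at P.
Downward deflection at the released point Q due to the loads:
  point load 97.8 at a = 7.74: Pa²(3L − a)/(6EI) = 30232/EI
Tip deflection under a unit load at Q: L³/(3EI) = 715.6/EI.
Compatibility at Q: δ_0 − R_Q·δ_{QQ} = 0, so R_Q = 30232/715.6 = 42.25 kN.
Moment equilibrium about P: M_P = Σ(load moments about P) − R_Q·L = 757 − 42.25×12.9 = 212 kN·m.

M_P = 212 kN·m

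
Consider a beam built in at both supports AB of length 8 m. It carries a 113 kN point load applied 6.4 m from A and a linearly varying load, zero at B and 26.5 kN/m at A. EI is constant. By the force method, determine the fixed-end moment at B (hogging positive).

Take the two fixed-end moments M_A, M_B as redundants; the released structure is the simple span AB.
On the primary (simply-supported) span, the end slopes from the loading are:
  at A: point load 113 at a = 6.4: Pab(L + b)/(6LEI) = 231.4/EI
  at B: point load 113 at a = 6.4: Pab(L + a)/(6LEI) = 347.1/EI
  at A: triangular load, peak 26.5: w₀L³/(45EI) = 301.5/EI
  at B: triangular load, peak 26.5: 7w₀L³/(360EI) = 263.8/EI
  θ_A0 = 532.9/EI,  θ_B0 = 611/EI
Flexibility coefficients: a unit moment at one end gives L/(3EI) there and L/(6EI) at the far end, so f₁₁ = f₂₂ = 2.667/EI and f₁₂ = f₂₁ = 1.333/EI.
Compatibility — zero rotation at each built-in end:
  2.667 M_A + 1.333 M_B = 532.9
  1.333 M_A + 2.667 M_B = 611
Solving the pair gives M_A = 113.7 kN·m and M_B = 172.2 kN·m (hogging).

M_B = 172.2 kN·m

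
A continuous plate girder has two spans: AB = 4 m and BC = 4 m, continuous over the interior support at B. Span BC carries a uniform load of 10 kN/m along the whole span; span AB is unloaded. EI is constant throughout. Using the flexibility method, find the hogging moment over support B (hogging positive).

Insert a hinge at B; M_B is the redundant, and each span becomes simply supported.
Rotations at B on the released spans (each span's end-slope, ×1/EI):
  span BC: UDL 10: wL³/(24EI) = 26.67/EI
  relative rotation θ_0 = (0 + 26.67)/EI = 26.67/EI
A unit hogging moment at B produces rotation L₁/(3EI) + L₂/(3EI) = 2.667/EI.
Compatibility: M_B·(L₁+L₂)/(3EI) = θ_0, giving M_B = 10 kN·m (hogging).

M_B = 10 kN·m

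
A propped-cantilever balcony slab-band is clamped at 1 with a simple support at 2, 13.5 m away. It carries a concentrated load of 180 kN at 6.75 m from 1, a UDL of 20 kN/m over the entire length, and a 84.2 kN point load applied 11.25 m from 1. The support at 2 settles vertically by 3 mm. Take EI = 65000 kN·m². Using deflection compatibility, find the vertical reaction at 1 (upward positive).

R_1 = 313.6 kN

Release the roller at 2. Primary structure: cantilever fixed at 1.
Downward deflection at the released point 2 due to the loads:
  point load 180 at a = 6.75: Pa²(3L − a)/(6EI) = 46132/EI
  UDL 20: wL⁴/(8EI) = 83038/EI
  point load 84.2 at a = 11.25: Pa²(3L − a)/(6EI) = 51951/EI
  δ_0 = 181120/EI
Tip deflection under a unit load at 2: L³/(3EI) = 820.1/EI.
With EI = 65000 kN·m²: δ_0 = 2.7865 m and δ_{22} = 0.012617 m/kN.
Compatibility — the beam at 2 must follow the support down by 0.003 m: δ_0 − R_2·δ_{22} = 0.003, so R_2 = (2.7865 − 0.003)/0.012617 = 220.6 kN.
Vertical equilibrium: R_1 = ΣP − R_2 = 534.2 − 220.6 = 313.6 kN.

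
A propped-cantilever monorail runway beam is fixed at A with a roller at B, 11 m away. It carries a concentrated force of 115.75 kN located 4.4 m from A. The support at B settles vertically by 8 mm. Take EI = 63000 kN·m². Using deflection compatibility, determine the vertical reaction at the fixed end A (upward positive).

R_A = 92.81 kN

Choose R_B as the redundant. The primary structure is the cantilever fixed at A.
Downward deflection at the released point B due to the loads:
  point load 115.75 at a = 4.4: Pa²(3L − a)/(6EI) = 10682/EI
Flexibility coefficient — unit upward force at B: δ_{BB} = L³/(3EI) = 443.7/EI.
With EI = 63000 kN·m²: δ_0 = 0.16955 m and δ_{BB} = 0.007042 m/kN.
Compatibility — the beam at B must follow the support down by 0.008 m: δ_0 − R_B·δ_{BB} = 0.008, so R_B = (0.16955 − 0.008)/0.007042 = 22.94 kN.
Vertical equilibrium: R_A = ΣP − R_B = 115.8 − 22.94 = 92.81 kN.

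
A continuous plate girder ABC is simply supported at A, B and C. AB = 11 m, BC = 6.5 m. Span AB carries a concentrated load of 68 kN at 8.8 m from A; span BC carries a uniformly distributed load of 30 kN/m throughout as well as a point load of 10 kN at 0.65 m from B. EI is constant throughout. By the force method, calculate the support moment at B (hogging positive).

Insert a hinge at B; M_B is the redundant, and each span becomes simply supported.
Rotations at B on the released spans (each span's end-slope, ×1/EI):
  span AB: point load 68 at a = 8.8: Pab(L + a)/(6LEI) = 394.9/EI
  span BC: UDL 30: wL³/(24EI) = 343.3/EI
  span BC: point load 10 at a = 0.65: Pab(L + b)/(6LEI) = 12.04/EI
  relative rotation θ_0 = (394.9 + 355.3)/EI = 750.3/EI
A unit hogging moment at B produces rotation L₁/(3EI) + L₂/(3EI) = 5.833/EI.
Slope continuity at B: θ_0 = M_B·5.833/EI, so M_B = 750.3/5.833 = 128.6 kN·m (hogging).

M_B = 128.6 kN·m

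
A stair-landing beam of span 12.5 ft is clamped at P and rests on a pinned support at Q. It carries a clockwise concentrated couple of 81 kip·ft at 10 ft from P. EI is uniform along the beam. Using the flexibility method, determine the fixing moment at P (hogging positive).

M_P = -35.64 kip·ft

Take the reaction at Q as the redundant and release it; the primary structure is a cantilever fixed at P.
Free-end deflection of the primary structure under the applied loading (downward +):
  clockwise couple 81 at a = 10: M₀a(2L − a)/(2EI) = 6075/EI
Flexibility coefficient — unit upward force at Q: δ_{QQ} = L³/(3EI) = 651/EI.
Compatibility at Q: δ_0 − R_Q·δ_{QQ} = 0, so R_Q = 6075/651 = 9.331 kip.
Moment equilibrium about P: M_P = Σ(load moments about P) − R_Q·L = 81 − 9.331×12.5 = -35.64 kip·ft.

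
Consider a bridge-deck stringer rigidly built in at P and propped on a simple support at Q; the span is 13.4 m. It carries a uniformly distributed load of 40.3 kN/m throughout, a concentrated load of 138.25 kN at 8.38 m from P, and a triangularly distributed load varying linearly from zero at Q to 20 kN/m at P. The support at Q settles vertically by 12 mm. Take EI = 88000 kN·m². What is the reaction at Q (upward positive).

R_Q = 292.2 kN

Remove the prop at Q; the released (primary) structure is a cantilever built in at P.
Free-end deflection of the primary structure under the applied loading (downward +):
  UDL 40.3: wL⁴/(8EI) = 162418/EI
  point load 138.25 at a = 8.38: Pa²(3L − a)/(6EI) = 51488/EI
  triangular load, peak 20 at the fixed end: w₀L⁴/(30EI) = 21495/EI
  δ_0 = 235400/EI
Tip deflection under a unit load at Q: L³/(3EI) = 802/EI.
With EI = 88000 kN·m²: δ_0 = 2.675 m and δ_{QQ} = 0.009114 m/kN.
Compatibility — the beam at Q must follow the support down by 0.012 m: δ_0 − R_Q·δ_{QQ} = 0.012, so R_Q = (2.675 − 0.012)/0.009114 = 292.2 kN.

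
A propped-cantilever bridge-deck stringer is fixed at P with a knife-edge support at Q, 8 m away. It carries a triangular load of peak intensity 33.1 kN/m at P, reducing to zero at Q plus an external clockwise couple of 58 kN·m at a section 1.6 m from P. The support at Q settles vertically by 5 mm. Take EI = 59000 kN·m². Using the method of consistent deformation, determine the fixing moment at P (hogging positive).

M_P = 181.7 kN·m

Choose R_Q as the redundant. The primary structure is the cantilever fixed at P.
Free-end deflection of the primary structure under the applied loading (downward +):
  triangular load, peak 33.1 at the fixed end: w₀L⁴/(30EI) = 4519/EI
  clockwise couple 58 at a = 1.6: M₀a(2L − a)/(2EI) = 668.2/EI
  δ_0 = 5187/EI
Tip deflection under a unit load at Q: L³/(3EI) = 170.7/EI.
With EI = 59000 kN·m²: δ_0 = 0.087922 m and δ_{QQ} = 0.002893 m/kN.
Compatibility — the beam at Q must follow the support down by 0.005 m: δ_0 − R_Q·δ_{QQ} = 0.005, so R_Q = (0.087922 − 0.005)/0.002893 = 28.67 kN.
Moment equilibrium about P: M_P = Σ(load moments about P) − R_Q·L = 411.1 − 28.67×8 = 181.7 kN·m.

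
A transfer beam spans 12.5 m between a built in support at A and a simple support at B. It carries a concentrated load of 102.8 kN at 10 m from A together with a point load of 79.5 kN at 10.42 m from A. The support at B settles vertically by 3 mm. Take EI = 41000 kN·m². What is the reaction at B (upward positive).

Choose R_B as the redundant. The primary structure is the cantilever fixed at A.
Free-end deflection of the primary structure under the applied loading (downward +):
  point load 102.8 at a = 10: Pa²(3L − a)/(6EI) = 47117/EI
  point load 79.5 at a = 10.42: Pa²(3L − a)/(6EI) = 38958/EI
  δ_0 = 86075/EI
Tip deflection under a unit load at B: L³/(3EI) = 651/EI.
With EI = 41000 kN·m²: δ_0 = 2.0994 m and δ_{BB} = 0.015879 m/kN.
Compatibility — the beam at B must follow the support down by 0.003 m: δ_0 − R_B·δ_{BB} = 0.003, so R_B = (2.0994 − 0.003)/0.015879 = 132 kN.

R_B = 132 kN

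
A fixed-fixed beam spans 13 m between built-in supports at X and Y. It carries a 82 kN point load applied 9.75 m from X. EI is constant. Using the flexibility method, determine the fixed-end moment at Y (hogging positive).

Take the two fixed-end moments M_X, M_Y as redundants; the released structure is the simple span XY.
End rotations of the released simple span under the applied load (×1/EI):
  at X: point load 82 at a = 9.75: Pab(L + b)/(6LEI) = 541.3/EI
  at Y: point load 82 at a = 9.75: Pab(L + a)/(6LEI) = 757.9/EI
  θ_X0 = 541.3/EI,  θ_Y0 = 757.9/EI
Flexibility coefficients: a unit moment at one end gives L/(3EI) there and L/(6EI) at the far end, so f₁₁ = f₂₂ = 4.333/EI and f₁₂ = f₂₁ = 2.167/EI.
Compatibility — zero rotation at each built-in end:
  4.333 M_X + 2.167 M_Y = 541.3
  2.167 M_X + 4.333 M_Y = 757.9
Solving the pair gives M_X = 49.97 kN·m and M_Y = 149.9 kN·m (hogging).

M_Y = 149.9 kN·m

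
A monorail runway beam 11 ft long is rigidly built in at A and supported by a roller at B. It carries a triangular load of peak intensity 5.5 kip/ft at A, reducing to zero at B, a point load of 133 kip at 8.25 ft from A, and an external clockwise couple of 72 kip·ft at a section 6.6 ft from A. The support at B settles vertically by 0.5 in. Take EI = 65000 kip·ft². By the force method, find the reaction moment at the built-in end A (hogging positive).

Take the reaction at B as the redundant and release it; the primary structure is a cantilever fixed at A.
Primary-structure tip deflection at B by superposition:
  triangular load, peak 5.5 at the fixed end: w₀L⁴/(30EI) = 2684/EI
  point load 133 at a = 8.25: Pa²(3L − a)/(6EI) = 37341/EI
  clockwise couple 72 at a = 6.6: M₀a(2L − a)/(2EI) = 3659/EI
  δ_0 = 43684/EI
Tip deflection under a unit load at B: L³/(3EI) = 443.7/EI.
With EI = 65000 kip·ft²: δ_0 = 0.67206 ft and δ_{BB} = 0.006826 ft/kip.
Compatibility — the beam at B must follow the support down by 0.04167 ft: δ_0 − R_B·δ_{BB} = 0.04167, so R_B = (0.67206 − 0.04167)/0.006826 = 92.36 kip.
Moment equilibrium about A: M_A = Σ(load moments about A) − R_B·L = 1280 − 92.36×11 = 264.2 kip·ft.

M_A = 264.2 kip·ft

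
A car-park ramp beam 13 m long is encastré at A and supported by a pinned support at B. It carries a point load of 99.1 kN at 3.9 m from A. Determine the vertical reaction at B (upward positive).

R_B = 12.04 kN

Choose R_B as the redundant. The primary structure is the cantilever fixed at A.
Primary-structure tip deflection at B by superposition:
  point load 99.1 at a = 3.9: Pa²(3L − a)/(6EI) = 8818/EI
Tip deflection under a unit load at B: L³/(3EI) = 732.3/EI.
Compatibility at B: δ_0 − R_B·δ_{BB} = 0, so R_B = 8818/732.3 = 12.04 kN.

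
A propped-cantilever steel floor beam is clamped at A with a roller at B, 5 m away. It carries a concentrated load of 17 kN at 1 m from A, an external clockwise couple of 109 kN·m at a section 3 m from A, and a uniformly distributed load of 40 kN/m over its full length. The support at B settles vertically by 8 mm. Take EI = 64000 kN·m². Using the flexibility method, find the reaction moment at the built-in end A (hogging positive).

M_A = 170.3 kN·m

Choose R_B as the redundant. The primary structure is the cantilever fixed at A.
Deflection at B on the released cantilever, summing each load's contribution:
  point load 17 at a = 1: Pa²(3L − a)/(6EI) = 39.67/EI
  clockwise couple 109 at a = 3: M₀a(2L − a)/(2EI) = 1144/EI
  UDL 40: wL⁴/(8EI) = 3125/EI
  δ_0 = 4309/EI
Flexibility coefficient — unit upward force at B: δ_{BB} = L³/(3EI) = 41.67/EI.
With EI = 64000 kN·m²: δ_0 = 0.067331 m and δ_{BB} = 0.000651 m/kN.
Compatibility — the beam at B must follow the support down by 0.008 m: δ_0 − R_B·δ_{BB} = 0.008, so R_B = (0.067331 − 0.008)/0.000651 = 91.13 kN.
Moment equilibrium about A: M_A = Σ(load moments about A) − R_B·L = 626 − 91.13×5 = 170.3 kN·m.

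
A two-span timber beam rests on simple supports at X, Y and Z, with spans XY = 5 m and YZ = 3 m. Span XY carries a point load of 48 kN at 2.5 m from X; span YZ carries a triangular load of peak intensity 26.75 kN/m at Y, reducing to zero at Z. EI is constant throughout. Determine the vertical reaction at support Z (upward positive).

Release continuity at Y by inserting a hinge; the redundant is the internal moment M_Y. The primary structure is two simply-supported spans XY and YZ.
Rotations at Y on the released spans (each span's end-slope, ×1/EI):
  span XY: point load 48 at a = 2.5: Pab(L + a)/(6LEI) = 75/EI
  span YZ: triangular load, peak 26.75: w₀L³/(45EI) = 16.05/EI
  relative rotation θ_0 = (75 + 16.05)/EI = 91.05/EI
A unit hogging moment at Y produces rotation L₁/(3EI) + L₂/(3EI) = 2.667/EI.
Slope continuity at Y: θ_0 = M_Y·2.667/EI, so M_Y = 91.05/2.667 = 34.14 kN·m (hogging).
Span YZ, ΣM about Z: R_Y^{YZ}·3 = 80.25 + 34.14, so R_Y^{YZ} = 38.13 kN and R_Z = 40.12 − 38.13 = 1.994 kN.

R_Z = 1.994 kN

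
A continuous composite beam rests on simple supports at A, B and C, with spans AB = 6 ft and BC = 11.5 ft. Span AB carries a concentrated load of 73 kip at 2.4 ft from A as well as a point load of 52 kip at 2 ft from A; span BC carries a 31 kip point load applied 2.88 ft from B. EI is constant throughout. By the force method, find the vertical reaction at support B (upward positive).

R_B = 89.94 kip

Release continuity at B by inserting a hinge; the redundant is the internal moment M_B. The primary structure is two simply-supported spans AB and BC.
Rotations at B on the released spans (each span's end-slope, ×1/EI):
  span AB: point load 73 at a = 2.4: Pab(L + a)/(6LEI) = 147.2/EI
  span AB: point load 52 at a = 2: Pab(L + a)/(6LEI) = 92.44/EI
  span BC: point load 31 at a = 2.88: Pab(L + b)/(6LEI) = 224.4/EI
  relative rotation θ_0 = (239.6 + 224.4)/EI = 464/EI
A unit hogging moment at B produces rotation L₁/(3EI) + L₂/(3EI) = 5.833/EI.
Compatibility: M_B·(L₁+L₂)/(3EI) = θ_0, giving M_B = 79.55 kip·ft (hogging).
Span AB, ΣM about A with M_B applied at B: R_B^{AB}·6 = 279.2 + 79.55, so R_B^{AB} = 59.79 kip and R_A = 125 − 59.79 = 65.21 kip.
Span BC, ΣM about C: R_B^{BC}·11.5 = 267.2 + 79.55, so R_B^{BC} = 30.15 kip and R_C = 31 − 30.15 = 0.8464 kip.
R_B = 59.79 + 30.15 = 89.94 kip.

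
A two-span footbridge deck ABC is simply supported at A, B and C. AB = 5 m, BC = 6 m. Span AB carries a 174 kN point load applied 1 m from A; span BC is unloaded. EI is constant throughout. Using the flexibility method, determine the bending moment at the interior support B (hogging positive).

Insert a hinge at B; M_B is the redundant, and each span becomes simply supported.
Discontinuity in slope at B on the released structure — sum the simple-span end rotations:
  span AB: point load 174 at a = 1: Pab(L + a)/(6LEI) = 139.2/EI
  relative rotation θ_0 = (139.2 + 0)/EI = 139.2/EI
A unit hogging moment at B produces rotation L₁/(3EI) + L₂/(3EI) = 3.667/EI.
Slope continuity at B: θ_0 = M_B·3.667/EI, so M_B = 139.2/3.667 = 37.96 kN·m (hogging).

M_B = 37.96 kN·m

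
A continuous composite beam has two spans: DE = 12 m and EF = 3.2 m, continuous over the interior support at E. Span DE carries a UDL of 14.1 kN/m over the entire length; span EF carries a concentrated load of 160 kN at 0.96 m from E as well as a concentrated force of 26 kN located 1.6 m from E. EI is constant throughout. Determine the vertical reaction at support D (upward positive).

R_D = 66.03 kN

Insert a hinge at E; M_E is the redundant, and each span becomes simply supported.
Rotations at E on the released spans (each span's end-slope, ×1/EI):
  span DE: UDL 14.1: wL³/(24EI) = 1015/EI
  span EF: point load 160 at a = 0.96: Pab(L + b)/(6LEI) = 97.48/EI
  span EF: point load 26 at a = 1.6: Pab(L + b)/(6LEI) = 16.64/EI
  relative rotation θ_0 = (1015 + 114.1)/EI = 1129/EI
A unit hogging moment at E produces rotation L₁/(3EI) + L₂/(3EI) = 5.067/EI.
Compatibility: M_E·(L₁+L₂)/(3EI) = θ_0, giving M_E = 222.9 kN·m (hogging).
Span DE, ΣM about D with M_E applied at E: R_E^{DE}·12 = 1015 + 222.9, so R_E^{DE} = 103.2 kN and R_D = 169.2 − 103.2 = 66.03 kN.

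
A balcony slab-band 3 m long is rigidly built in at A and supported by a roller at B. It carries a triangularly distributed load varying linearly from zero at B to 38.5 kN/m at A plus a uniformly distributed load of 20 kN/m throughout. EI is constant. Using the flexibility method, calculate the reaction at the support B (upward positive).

R_B = 34.05 kN

Take the reaction at B as the redundant and release it; the primary structure is a cantilever fixed at A.
Free-end deflection of the primary structure under the applied loading (downward +):
  triangular load, peak 38.5 at the fixed end: w₀L⁴/(30EI) = 104/EI
  UDL 20: wL⁴/(8EI) = 202.5/EI
  δ_0 = 306.4/EI
Tip deflection under a unit load at B: L³/(3EI) = 9/EI.
Compatibility at B: δ_0 − R_B·δ_{BB} = 0, so R_B = 306.4/9 = 34.05 kN.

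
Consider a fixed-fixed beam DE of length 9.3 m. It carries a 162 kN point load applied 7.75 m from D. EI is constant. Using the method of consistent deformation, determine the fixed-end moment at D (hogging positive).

M_D = 34.88 kN·m

Take the two fixed-end moments M_D, M_E as redundants; the released structure is the simple span DE.
On the primary (simply-supported) span, the end slopes from the loading are:
  at D: point load 162 at a = 7.75: Pab(L + b)/(6LEI) = 378.4/EI
  at E: point load 162 at a = 7.75: Pab(L + a)/(6LEI) = 594.6/EI
  θ_D0 = 378.4/EI,  θ_E0 = 594.6/EI
Flexibility coefficients: a unit moment at one end gives L/(3EI) there and L/(6EI) at the far end, so f₁₁ = f₂₂ = 3.1/EI and f₁₂ = f₂₁ = 1.55/EI.
Compatibility — zero rotation at each built-in end:
  3.1 M_D + 1.55 M_E = 378.4
  1.55 M_D + 3.1 M_E = 594.6
Solving the pair gives M_D = 34.88 kN·m and M_E = 174.4 kN·m (hogging).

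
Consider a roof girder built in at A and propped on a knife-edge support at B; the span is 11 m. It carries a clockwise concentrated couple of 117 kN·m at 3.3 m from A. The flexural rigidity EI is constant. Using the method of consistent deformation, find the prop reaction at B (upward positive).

R_B = 8.137 kN

Take the reaction at B as the redundant and release it; the primary structure is a cantilever fixed at A.
Free-end deflection of the primary structure under the applied loading (downward +):
  clockwise couple 117 at a = 3.3: M₀a(2L − a)/(2EI) = 3610/EI
Tip deflection under a unit load at B: L³/(3EI) = 443.7/EI.
The prop prevents deflection at B: R_B = δ_0/δ_{BB} = 3610/443.7 = 8.137 kN.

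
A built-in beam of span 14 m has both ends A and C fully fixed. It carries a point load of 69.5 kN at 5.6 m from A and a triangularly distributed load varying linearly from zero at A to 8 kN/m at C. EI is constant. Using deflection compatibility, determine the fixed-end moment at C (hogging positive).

Release both end moments; the primary structure is a simply-supported span AC with redundants M_A and M_C.
Simple-span end rotations at A and C under the given loads:
  at A: point load 69.5 at a = 5.6: Pab(L + b)/(6LEI) = 871.8/EI
  at C: point load 69.5 at a = 5.6: Pab(L + a)/(6LEI) = 762.8/EI
  at A: triangular load, peak 8: 7w₀L³/(360EI) = 426.8/EI
  at C: triangular load, peak 8: w₀L³/(45EI) = 487.8/EI
  θ_A0 = 1299/EI,  θ_C0 = 1251/EI
Flexibility coefficients: a unit moment at one end gives L/(3EI) there and L/(6EI) at the far end, so f₁₁ = f₂₂ = 4.667/EI and f₁₂ = f₂₁ = 2.333/EI.
Compatibility — zero rotation at each built-in end:
  4.667 M_A + 2.333 M_C = 1299
  2.333 M_A + 4.667 M_C = 1251
Solving the pair gives M_A = 192.4 kN·m and M_C = 171.8 kN·m (hogging).

M_C = 171.8 kN·m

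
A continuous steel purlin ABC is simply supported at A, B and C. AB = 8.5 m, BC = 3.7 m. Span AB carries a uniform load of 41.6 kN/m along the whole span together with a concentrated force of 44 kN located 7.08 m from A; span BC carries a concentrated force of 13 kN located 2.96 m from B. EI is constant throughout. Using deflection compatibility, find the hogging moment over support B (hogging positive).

Release continuity at B by inserting a hinge; the redundant is the internal moment M_B. The primary structure is two simply-supported spans AB and BC.
Rotations at B on the released spans (each span's end-slope, ×1/EI):
  span AB: UDL 41.6: wL³/(24EI) = 1064/EI
  span AB: point load 44 at a = 7.08: Pab(L + a)/(6LEI) = 135.1/EI
  span BC: point load 13 at a = 2.96: Pab(L + b)/(6LEI) = 5.695/EI
  relative rotation θ_0 = (1200 + 5.695)/EI = 1205/EI
A unit hogging moment at B produces rotation L₁/(3EI) + L₂/(3EI) = 4.067/EI.
Compatibility: M_B·(L₁+L₂)/(3EI) = θ_0, giving M_B = 296.4 kN·m (hogging).

M_B = 296.4 kN·m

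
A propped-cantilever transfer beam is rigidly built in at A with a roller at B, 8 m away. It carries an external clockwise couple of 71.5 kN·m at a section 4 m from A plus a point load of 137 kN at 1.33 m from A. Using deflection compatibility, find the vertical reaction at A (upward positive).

R_A = 121.6 kN

Choose R_B as the redundant. The primary structure is the cantilever fixed at A.
Primary-structure tip deflection at B by superposition:
  clockwise couple 71.5 at a = 4: M₀a(2L − a)/(2EI) = 1716/EI
  point load 137 at a = 1.33: Pa²(3L − a)/(6EI) = 915.6/EI
  δ_0 = 2632/EI
Tip deflection under a unit load at B: L³/(3EI) = 170.7/EI.
The prop prevents deflection at B: R_B = δ_0/δ_{BB} = 2632/170.7 = 15.42 kN.
Vertical equilibrium: R_A = ΣP − R_B = 137 − 15.42 = 121.6 kN.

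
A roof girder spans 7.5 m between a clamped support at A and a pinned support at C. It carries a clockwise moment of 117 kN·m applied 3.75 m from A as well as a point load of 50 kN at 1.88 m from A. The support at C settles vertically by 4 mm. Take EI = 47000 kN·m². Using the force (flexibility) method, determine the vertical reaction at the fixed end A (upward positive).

Remove the prop at C; the released (primary) structure is a cantilever built in at A.
Free-end deflection of the primary structure under the applied loading (downward +):
  clockwise couple 117 at a = 3.75: M₀a(2L − a)/(2EI) = 2468/EI
  point load 50 at a = 1.88: Pa²(3L − a)/(6EI) = 607.3/EI
  δ_0 = 3075/EI
Tip deflection under a unit load at C: L³/(3EI) = 140.6/EI.
With EI = 47000 kN·m²: δ_0 = 0.065432 m and δ_{CC} = 0.002992 m/kN.
Compatibility — the beam at C must follow the support down by 0.004 m: δ_0 − R_C·δ_{CC} = 0.004, so R_C = (0.065432 − 0.004)/0.002992 = 20.53 kN.
Vertical equilibrium: R_A = ΣP − R_C = 50 − 20.53 = 29.47 kN.

R_A = 29.47 kN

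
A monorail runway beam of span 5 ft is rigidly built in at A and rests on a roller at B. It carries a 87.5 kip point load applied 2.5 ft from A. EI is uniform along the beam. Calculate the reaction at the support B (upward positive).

Take the reaction at B as the redundant and release it; the primary structure is a cantilever fixed at A.
Downward deflection at the released point B due to the loads:
  point load 87.5 at a = 2.5: Pa²(3L − a)/(6EI) = 1139/EI
Flexibility coefficient — unit upward force at B: δ_{BB} = L³/(3EI) = 41.67/EI.
The prop prevents deflection at B: R_B = δ_0/δ_{BB} = 1139/41.67 = 27.34 kip.

R_B = 27.34 kip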